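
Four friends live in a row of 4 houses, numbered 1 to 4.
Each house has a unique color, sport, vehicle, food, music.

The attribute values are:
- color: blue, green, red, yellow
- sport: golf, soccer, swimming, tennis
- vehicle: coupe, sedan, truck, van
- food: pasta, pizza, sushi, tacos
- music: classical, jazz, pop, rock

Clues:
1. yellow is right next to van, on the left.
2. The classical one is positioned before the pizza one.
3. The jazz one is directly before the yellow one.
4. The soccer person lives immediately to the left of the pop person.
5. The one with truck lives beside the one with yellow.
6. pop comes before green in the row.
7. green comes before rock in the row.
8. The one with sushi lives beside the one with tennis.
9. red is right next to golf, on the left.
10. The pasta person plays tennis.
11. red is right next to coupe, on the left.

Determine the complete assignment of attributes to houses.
Solution:

House | Color | Sport | Vehicle | Food | Music
----------------------------------------------
  1   | red | soccer | truck | tacos | jazz
  2   | yellow | golf | coupe | sushi | pop
  3   | green | tennis | van | pasta | classical
  4   | blue | swimming | sedan | pizza | rock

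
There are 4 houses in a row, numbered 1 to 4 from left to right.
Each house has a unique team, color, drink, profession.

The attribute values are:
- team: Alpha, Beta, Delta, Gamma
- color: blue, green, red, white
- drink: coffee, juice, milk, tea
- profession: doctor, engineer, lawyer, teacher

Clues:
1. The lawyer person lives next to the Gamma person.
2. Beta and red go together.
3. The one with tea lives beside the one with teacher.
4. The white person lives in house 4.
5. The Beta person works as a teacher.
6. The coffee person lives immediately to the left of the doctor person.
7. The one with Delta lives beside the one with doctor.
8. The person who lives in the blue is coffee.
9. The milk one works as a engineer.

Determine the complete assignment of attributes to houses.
Solution:

House | Team | Color | Drink | Profession
-----------------------------------------
  1   | Delta | blue | coffee | lawyer
  2   | Gamma | green | tea | doctor
  3   | Beta | red | juice | teacher
  4   | Alpha | white | milk | engineer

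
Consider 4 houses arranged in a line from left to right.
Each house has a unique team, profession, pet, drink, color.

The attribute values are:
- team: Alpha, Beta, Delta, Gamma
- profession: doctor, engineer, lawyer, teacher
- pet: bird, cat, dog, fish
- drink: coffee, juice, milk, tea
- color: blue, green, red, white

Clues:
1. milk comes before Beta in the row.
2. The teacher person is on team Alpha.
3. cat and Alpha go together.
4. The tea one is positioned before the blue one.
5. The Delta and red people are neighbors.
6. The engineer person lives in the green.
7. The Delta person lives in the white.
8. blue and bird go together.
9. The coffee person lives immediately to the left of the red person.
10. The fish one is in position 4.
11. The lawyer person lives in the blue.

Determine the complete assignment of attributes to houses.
Solution:

House | Team | Profession | Pet | Drink | Color
-----------------------------------------------
  1   | Delta | doctor | dog | coffee | white
  2   | Alpha | teacher | cat | tea | red
  3   | Gamma | lawyer | bird | milk | blue
  4   | Beta | engineer | fish | juice | green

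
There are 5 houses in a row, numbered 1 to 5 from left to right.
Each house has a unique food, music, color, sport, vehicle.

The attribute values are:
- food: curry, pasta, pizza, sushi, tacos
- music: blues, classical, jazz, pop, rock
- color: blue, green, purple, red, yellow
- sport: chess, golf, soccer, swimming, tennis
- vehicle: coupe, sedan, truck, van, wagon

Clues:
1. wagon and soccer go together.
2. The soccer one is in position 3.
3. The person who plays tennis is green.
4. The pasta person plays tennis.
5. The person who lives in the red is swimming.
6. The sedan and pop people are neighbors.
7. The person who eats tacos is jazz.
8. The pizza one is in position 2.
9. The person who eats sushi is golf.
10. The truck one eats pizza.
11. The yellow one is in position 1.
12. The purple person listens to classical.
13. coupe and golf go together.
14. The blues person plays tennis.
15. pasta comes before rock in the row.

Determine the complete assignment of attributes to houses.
Solution:

House | Food | Music | Color | Sport | Vehicle
----------------------------------------------
  1   | tacos | jazz | yellow | chess | sedan
  2   | pizza | pop | red | swimming | truck
  3   | curry | classical | purple | soccer | wagon
  4   | pasta | blues | green | tennis | van
  5   | sushi | rock | blue | golf | coupe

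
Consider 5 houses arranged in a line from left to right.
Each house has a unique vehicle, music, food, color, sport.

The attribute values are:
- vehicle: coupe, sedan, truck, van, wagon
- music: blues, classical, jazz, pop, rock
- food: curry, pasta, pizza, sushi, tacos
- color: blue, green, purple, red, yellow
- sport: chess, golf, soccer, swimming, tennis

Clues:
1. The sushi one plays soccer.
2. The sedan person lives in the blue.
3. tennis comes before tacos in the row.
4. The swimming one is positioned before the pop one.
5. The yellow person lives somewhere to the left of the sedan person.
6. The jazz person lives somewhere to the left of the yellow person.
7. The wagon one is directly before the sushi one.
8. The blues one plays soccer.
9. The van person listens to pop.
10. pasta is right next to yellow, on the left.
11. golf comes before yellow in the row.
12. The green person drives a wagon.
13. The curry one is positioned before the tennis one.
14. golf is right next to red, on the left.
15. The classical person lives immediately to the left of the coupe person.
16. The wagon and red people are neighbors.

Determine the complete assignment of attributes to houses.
Solution:

House | Vehicle | Music | Food | Color | Sport
----------------------------------------------
  1   | wagon | classical | curry | green | golf
  2   | coupe | blues | sushi | red | soccer
  3   | truck | jazz | pasta | purple | swimming
  4   | van | pop | pizza | yellow | tennis
  5   | sedan | rock | tacos | blue | chess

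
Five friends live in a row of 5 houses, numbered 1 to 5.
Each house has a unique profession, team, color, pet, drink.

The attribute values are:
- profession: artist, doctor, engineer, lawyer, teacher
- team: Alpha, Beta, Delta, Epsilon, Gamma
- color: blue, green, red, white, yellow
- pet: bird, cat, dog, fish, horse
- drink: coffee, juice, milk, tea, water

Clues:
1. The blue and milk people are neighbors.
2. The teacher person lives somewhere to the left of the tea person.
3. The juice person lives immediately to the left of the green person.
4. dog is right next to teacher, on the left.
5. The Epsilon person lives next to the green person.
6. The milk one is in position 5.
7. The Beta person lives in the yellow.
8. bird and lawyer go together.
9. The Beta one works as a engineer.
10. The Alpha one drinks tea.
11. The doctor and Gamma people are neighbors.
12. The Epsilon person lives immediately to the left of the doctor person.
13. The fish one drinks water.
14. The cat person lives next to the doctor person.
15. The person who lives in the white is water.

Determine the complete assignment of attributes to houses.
Solution:

House | Profession | Team | Color | Pet | Drink
-----------------------------------------------
  1   | artist | Epsilon | red | cat | juice
  2   | doctor | Delta | green | dog | coffee
  3   | teacher | Gamma | white | fish | water
  4   | lawyer | Alpha | blue | bird | tea
  5   | engineer | Beta | yellow | horse | milk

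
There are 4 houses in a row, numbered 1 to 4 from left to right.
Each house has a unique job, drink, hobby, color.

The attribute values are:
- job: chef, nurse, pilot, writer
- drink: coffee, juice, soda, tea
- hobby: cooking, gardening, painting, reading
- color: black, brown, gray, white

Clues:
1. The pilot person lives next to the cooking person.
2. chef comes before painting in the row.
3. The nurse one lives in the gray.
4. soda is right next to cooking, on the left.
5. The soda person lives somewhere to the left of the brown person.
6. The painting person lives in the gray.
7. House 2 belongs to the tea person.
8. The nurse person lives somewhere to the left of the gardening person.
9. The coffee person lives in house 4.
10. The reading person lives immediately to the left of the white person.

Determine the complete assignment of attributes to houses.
Solution:

House | Job | Drink | Hobby | Color
-----------------------------------
  1   | pilot | soda | reading | black
  2   | chef | tea | cooking | white
  3   | nurse | juice | painting | gray
  4   | writer | coffee | gardening | brown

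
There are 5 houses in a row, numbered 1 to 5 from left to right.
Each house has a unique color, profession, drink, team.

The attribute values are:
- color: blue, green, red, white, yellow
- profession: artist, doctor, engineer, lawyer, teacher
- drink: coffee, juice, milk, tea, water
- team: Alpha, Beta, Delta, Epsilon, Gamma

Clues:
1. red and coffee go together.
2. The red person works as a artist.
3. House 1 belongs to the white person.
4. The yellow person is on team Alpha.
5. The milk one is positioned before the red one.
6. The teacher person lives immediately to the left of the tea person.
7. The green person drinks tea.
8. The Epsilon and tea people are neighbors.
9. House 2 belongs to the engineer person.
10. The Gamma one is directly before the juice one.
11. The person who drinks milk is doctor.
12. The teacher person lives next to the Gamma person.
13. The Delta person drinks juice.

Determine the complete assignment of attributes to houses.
Solution:

House | Color | Profession | Drink | Team
-----------------------------------------
  1   | white | teacher | water | Epsilon
  2   | green | engineer | tea | Gamma
  3   | blue | lawyer | juice | Delta
  4   | yellow | doctor | milk | Alpha
  5   | red | artist | coffee | Beta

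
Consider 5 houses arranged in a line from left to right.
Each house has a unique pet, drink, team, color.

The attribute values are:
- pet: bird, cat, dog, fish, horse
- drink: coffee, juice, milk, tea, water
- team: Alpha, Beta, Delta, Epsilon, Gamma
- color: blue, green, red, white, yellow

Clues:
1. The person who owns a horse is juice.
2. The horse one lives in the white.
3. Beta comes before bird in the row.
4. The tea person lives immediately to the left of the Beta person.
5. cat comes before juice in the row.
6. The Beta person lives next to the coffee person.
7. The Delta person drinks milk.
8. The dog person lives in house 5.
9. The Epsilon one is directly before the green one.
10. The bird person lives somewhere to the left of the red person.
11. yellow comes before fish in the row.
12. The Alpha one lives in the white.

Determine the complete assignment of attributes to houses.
Solution:

House | Pet | Drink | Team | Color
----------------------------------
  1   | cat | tea | Epsilon | yellow
  2   | fish | water | Beta | green
  3   | bird | coffee | Gamma | blue
  4   | horse | juice | Alpha | white
  5   | dog | milk | Delta | red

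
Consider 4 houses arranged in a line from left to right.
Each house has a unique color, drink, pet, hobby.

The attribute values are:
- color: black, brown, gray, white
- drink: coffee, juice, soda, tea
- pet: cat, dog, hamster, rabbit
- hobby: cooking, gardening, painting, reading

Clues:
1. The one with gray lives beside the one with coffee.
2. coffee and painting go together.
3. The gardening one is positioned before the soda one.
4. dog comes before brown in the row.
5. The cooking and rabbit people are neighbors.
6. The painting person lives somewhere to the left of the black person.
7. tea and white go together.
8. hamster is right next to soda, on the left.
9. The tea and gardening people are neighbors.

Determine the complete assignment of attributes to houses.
Solution:

House | Color | Drink | Pet | Hobby
-----------------------------------
  1   | white | tea | dog | cooking
  2   | gray | juice | rabbit | gardening
  3   | brown | coffee | hamster | painting
  4   | black | soda | cat | reading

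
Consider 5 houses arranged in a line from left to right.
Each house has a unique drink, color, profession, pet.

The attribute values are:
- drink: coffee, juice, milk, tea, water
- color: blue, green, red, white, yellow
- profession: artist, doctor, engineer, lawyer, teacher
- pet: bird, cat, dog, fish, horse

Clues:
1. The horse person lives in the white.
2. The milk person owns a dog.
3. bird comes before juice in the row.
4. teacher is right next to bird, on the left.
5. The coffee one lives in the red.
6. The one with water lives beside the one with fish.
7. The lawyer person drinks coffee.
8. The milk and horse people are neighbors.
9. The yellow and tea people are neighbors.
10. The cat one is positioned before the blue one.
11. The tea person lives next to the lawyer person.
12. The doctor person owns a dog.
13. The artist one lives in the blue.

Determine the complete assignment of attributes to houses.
Solution:

House | Drink | Color | Profession | Pet
----------------------------------------
  1   | milk | yellow | doctor | dog
  2   | tea | white | teacher | horse
  3   | coffee | red | lawyer | bird
  4   | water | green | engineer | cat
  5   | juice | blue | artist | fish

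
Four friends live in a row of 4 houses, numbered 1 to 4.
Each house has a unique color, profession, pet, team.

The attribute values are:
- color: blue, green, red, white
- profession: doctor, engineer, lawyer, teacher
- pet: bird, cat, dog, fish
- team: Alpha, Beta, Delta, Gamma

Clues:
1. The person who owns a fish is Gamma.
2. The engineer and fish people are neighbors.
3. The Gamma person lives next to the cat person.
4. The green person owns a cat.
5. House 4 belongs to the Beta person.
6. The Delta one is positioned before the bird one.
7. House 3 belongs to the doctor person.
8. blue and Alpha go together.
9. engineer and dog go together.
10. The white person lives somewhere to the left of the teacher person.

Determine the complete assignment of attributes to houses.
Solution:

House | Color | Profession | Pet | Team
---------------------------------------
  1   | blue | engineer | dog | Alpha
  2   | white | lawyer | fish | Gamma
  3   | green | doctor | cat | Delta
  4   | red | teacher | bird | Beta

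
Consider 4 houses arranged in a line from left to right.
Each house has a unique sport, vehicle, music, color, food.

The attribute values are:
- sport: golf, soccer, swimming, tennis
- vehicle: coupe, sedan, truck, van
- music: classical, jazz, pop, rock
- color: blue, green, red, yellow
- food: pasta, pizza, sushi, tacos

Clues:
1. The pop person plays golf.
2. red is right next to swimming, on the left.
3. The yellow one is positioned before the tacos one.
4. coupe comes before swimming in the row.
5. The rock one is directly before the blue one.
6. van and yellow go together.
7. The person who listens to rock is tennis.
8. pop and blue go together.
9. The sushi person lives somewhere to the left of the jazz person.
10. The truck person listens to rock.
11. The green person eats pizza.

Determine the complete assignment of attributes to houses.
Solution:

House | Sport | Vehicle | Music | Color | Food
----------------------------------------------
  1   | soccer | coupe | classical | red | sushi
  2   | swimming | van | jazz | yellow | pasta
  3   | tennis | truck | rock | green | pizza
  4   | golf | sedan | pop | blue | tacos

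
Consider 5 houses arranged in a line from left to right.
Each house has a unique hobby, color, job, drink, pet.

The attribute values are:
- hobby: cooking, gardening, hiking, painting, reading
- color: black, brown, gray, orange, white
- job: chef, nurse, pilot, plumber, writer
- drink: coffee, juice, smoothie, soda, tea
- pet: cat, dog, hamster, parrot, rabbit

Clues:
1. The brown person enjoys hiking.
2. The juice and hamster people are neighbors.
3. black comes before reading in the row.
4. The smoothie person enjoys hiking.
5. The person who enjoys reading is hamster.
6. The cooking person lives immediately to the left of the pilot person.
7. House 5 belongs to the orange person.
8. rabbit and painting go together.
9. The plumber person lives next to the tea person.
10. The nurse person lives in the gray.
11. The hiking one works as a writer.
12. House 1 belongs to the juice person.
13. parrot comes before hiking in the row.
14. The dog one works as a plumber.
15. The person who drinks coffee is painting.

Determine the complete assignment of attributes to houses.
Solution:

House | Hobby | Color | Job | Drink | Pet
-----------------------------------------
  1   | cooking | black | plumber | juice | dog
  2   | reading | white | pilot | tea | hamster
  3   | gardening | gray | nurse | soda | parrot
  4   | hiking | brown | writer | smoothie | cat
  5   | painting | orange | chef | coffee | rabbit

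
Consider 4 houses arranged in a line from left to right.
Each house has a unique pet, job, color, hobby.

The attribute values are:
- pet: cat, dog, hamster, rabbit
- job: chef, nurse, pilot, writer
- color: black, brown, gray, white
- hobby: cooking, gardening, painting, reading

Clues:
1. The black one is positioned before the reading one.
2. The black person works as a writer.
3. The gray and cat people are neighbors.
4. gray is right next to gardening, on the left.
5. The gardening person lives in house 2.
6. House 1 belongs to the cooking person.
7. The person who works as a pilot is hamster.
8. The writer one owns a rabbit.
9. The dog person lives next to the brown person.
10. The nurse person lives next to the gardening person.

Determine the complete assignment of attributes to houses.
Solution:

House | Pet | Job | Color | Hobby
---------------------------------
  1   | dog | nurse | gray | cooking
  2   | cat | chef | brown | gardening
  3   | rabbit | writer | black | painting
  4   | hamster | pilot | white | reading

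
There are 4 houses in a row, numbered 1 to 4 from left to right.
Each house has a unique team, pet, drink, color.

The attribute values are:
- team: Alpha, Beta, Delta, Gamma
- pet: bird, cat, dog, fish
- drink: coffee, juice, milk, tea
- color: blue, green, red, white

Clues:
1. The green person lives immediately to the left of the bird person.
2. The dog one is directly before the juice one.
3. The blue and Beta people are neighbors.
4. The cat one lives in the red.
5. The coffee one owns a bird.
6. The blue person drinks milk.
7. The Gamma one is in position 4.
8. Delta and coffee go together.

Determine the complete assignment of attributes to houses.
Solution:

House | Team | Pet | Drink | Color
----------------------------------
  1   | Alpha | dog | milk | blue
  2   | Beta | fish | juice | green
  3   | Delta | bird | coffee | white
  4   | Gamma | cat | tea | red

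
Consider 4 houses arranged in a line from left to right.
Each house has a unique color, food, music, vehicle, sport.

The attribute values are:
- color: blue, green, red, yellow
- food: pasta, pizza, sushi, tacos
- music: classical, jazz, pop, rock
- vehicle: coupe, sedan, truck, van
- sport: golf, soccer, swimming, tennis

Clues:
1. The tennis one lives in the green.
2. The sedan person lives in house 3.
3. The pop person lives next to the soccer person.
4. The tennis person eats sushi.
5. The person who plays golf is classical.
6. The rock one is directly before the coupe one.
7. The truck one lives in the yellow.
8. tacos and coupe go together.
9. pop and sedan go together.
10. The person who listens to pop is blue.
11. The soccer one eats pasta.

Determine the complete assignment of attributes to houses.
Solution:

House | Color | Food | Music | Vehicle | Sport
----------------------------------------------
  1   | green | sushi | rock | van | tennis
  2   | red | tacos | classical | coupe | golf
  3   | blue | pizza | pop | sedan | swimming
  4   | yellow | pasta | jazz | truck | soccer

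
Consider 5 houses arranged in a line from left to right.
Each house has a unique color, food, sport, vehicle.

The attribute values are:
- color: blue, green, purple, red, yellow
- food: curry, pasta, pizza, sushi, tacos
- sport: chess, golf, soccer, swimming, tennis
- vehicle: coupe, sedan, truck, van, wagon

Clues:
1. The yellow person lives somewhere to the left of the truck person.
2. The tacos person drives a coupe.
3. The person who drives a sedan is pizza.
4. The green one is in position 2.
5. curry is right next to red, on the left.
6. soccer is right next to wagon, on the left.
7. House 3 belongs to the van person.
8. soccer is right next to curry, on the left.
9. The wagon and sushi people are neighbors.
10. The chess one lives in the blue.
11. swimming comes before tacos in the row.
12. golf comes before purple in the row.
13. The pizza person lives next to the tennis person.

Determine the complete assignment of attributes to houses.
Solution:

House | Color | Food | Sport | Vehicle
--------------------------------------
  1   | yellow | pizza | soccer | sedan
  2   | green | curry | tennis | wagon
  3   | red | sushi | golf | van
  4   | purple | pasta | swimming | truck
  5   | blue | tacos | chess | coupe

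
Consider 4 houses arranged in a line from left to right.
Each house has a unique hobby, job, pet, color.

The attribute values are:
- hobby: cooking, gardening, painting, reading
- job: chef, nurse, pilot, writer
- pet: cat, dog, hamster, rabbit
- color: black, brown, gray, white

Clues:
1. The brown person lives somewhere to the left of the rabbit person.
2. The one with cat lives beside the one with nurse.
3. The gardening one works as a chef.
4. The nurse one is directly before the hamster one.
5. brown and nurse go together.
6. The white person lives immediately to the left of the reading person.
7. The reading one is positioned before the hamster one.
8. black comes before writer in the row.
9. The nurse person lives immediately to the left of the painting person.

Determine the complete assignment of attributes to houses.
Solution:

House | Hobby | Job | Pet | Color
---------------------------------
  1   | gardening | chef | cat | white
  2   | reading | nurse | dog | brown
  3   | painting | pilot | hamster | black
  4   | cooking | writer | rabbit | gray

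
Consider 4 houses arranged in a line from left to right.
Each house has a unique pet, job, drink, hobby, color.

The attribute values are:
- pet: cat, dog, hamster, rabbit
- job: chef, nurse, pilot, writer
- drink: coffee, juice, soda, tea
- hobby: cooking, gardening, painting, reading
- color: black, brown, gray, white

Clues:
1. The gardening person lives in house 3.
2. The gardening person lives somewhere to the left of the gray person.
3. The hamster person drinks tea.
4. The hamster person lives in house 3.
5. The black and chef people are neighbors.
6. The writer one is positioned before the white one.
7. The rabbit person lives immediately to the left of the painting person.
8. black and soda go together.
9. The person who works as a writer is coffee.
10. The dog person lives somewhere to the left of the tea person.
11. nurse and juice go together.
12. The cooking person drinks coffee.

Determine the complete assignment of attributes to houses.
Solution:

House | Pet | Job | Drink | Hobby | Color
-----------------------------------------
  1   | rabbit | writer | coffee | cooking | brown
  2   | dog | pilot | soda | painting | black
  3   | hamster | chef | tea | gardening | white
  4   | cat | nurse | juice | reading | gray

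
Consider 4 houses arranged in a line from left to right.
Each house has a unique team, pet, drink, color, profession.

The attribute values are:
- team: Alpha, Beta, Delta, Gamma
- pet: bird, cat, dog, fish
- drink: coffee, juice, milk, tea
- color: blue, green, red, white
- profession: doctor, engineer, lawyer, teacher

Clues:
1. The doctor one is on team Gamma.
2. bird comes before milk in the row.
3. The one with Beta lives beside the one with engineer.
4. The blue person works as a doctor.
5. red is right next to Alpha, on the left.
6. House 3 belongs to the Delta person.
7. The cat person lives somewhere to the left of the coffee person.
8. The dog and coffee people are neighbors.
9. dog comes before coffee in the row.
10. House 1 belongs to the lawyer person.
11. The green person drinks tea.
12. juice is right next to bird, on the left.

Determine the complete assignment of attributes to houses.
Solution:

House | Team | Pet | Drink | Color | Profession
-----------------------------------------------
  1   | Beta | cat | juice | red | lawyer
  2   | Alpha | bird | tea | green | engineer
  3   | Delta | dog | milk | white | teacher
  4   | Gamma | fish | coffee | blue | doctor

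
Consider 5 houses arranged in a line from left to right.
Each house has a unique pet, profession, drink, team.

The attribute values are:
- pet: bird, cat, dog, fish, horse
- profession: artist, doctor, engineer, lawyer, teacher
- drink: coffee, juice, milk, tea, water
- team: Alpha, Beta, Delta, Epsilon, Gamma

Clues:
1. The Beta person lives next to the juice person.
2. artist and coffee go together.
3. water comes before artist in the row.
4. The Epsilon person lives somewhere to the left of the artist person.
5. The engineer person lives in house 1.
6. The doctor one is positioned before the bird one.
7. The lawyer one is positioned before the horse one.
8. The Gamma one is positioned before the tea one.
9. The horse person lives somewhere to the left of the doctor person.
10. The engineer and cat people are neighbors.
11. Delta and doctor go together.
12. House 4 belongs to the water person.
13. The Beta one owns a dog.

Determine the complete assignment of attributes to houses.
Solution:

House | Pet | Profession | Drink | Team
---------------------------------------
  1   | dog | engineer | milk | Beta
  2   | cat | lawyer | juice | Gamma
  3   | horse | teacher | tea | Epsilon
  4   | fish | doctor | water | Delta
  5   | bird | artist | coffee | Alpha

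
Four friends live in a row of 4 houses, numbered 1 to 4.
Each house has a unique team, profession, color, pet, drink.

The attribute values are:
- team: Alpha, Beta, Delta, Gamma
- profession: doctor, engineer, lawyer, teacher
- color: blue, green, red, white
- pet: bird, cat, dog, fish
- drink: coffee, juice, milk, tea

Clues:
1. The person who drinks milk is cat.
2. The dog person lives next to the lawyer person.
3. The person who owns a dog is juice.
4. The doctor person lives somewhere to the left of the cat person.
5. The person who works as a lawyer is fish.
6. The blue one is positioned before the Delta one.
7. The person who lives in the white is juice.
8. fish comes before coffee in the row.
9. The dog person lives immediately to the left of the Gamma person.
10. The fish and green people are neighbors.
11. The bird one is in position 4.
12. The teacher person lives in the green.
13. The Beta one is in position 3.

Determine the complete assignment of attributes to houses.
Solution:

House | Team | Profession | Color | Pet | Drink
-----------------------------------------------
  1   | Alpha | doctor | white | dog | juice
  2   | Gamma | lawyer | blue | fish | tea
  3   | Beta | teacher | green | cat | milk
  4   | Delta | engineer | red | bird | coffee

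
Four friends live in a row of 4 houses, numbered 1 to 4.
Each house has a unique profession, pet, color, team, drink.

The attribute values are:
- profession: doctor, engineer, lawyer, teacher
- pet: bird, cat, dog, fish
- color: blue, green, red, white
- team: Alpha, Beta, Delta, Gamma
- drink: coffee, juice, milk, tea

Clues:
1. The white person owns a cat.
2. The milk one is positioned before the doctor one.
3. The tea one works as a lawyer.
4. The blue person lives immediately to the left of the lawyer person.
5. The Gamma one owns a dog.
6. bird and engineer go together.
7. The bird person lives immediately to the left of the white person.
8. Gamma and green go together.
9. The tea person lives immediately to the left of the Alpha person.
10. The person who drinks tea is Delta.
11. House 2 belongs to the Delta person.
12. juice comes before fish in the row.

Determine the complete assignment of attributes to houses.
Solution:

House | Profession | Pet | Color | Team | Drink
-----------------------------------------------
  1   | engineer | bird | blue | Beta | juice
  2   | lawyer | cat | white | Delta | tea
  3   | teacher | fish | red | Alpha | milk
  4   | doctor | dog | green | Gamma | coffee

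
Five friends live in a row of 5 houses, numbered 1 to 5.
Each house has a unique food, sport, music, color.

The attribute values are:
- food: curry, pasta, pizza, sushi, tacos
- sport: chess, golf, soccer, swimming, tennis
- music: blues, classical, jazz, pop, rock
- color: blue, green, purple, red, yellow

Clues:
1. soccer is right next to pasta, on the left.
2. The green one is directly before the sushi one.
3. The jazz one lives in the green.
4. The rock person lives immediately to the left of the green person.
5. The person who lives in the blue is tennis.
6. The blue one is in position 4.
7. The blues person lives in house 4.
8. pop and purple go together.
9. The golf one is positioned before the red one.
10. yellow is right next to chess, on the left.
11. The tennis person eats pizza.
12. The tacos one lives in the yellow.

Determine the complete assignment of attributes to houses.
Solution:

House | Food | Sport | Music | Color
------------------------------------
  1   | tacos | soccer | rock | yellow
  2   | pasta | chess | jazz | green
  3   | sushi | golf | pop | purple
  4   | pizza | tennis | blues | blue
  5   | curry | swimming | classical | red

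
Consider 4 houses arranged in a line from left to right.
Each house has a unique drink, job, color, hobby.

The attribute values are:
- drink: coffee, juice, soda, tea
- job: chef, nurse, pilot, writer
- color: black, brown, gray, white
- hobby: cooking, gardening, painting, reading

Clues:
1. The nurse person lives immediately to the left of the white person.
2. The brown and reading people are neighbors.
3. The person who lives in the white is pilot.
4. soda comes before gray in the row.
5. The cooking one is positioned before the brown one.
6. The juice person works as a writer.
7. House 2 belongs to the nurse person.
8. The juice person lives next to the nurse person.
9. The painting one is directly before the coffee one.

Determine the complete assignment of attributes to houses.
Solution:

House | Drink | Job | Color | Hobby
-----------------------------------
  1   | juice | writer | black | cooking
  2   | soda | nurse | brown | painting
  3   | coffee | pilot | white | reading
  4   | tea | chef | gray | gardening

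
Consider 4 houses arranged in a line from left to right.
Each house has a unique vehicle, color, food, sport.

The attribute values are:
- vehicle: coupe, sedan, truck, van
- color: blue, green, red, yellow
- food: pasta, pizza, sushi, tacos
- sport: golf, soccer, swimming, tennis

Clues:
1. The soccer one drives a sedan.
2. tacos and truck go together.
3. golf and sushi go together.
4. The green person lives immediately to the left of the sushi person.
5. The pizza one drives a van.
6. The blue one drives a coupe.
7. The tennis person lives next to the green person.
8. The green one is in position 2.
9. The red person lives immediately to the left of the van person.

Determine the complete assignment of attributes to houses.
Solution:

House | Vehicle | Color | Food | Sport
--------------------------------------
  1   | truck | red | tacos | tennis
  2   | van | green | pizza | swimming
  3   | coupe | blue | sushi | golf
  4   | sedan | yellow | pasta | soccer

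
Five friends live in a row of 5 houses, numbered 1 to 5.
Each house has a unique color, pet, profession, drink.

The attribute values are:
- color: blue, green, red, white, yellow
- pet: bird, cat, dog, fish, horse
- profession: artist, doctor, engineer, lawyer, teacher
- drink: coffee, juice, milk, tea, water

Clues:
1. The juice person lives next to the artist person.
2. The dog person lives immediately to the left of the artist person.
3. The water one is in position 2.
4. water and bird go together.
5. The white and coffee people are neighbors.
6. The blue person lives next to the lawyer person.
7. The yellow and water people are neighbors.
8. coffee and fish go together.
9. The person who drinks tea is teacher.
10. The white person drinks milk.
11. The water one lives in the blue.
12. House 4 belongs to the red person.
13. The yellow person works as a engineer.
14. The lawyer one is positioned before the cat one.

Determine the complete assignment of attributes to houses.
Solution:

House | Color | Pet | Profession | Drink
----------------------------------------
  1   | yellow | dog | engineer | juice
  2   | blue | bird | artist | water
  3   | white | horse | lawyer | milk
  4   | red | fish | doctor | coffee
  5   | green | cat | teacher | tea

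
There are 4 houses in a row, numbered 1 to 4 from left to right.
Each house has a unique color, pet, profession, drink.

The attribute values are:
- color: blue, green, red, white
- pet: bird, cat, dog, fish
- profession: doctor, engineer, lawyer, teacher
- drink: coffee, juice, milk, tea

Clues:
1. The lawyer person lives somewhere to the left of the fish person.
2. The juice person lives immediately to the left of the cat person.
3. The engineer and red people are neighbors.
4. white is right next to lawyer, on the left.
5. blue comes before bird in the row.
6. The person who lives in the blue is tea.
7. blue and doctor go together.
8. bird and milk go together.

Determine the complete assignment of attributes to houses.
Solution:

House | Color | Pet | Profession | Drink
----------------------------------------
  1   | white | dog | engineer | juice
  2   | red | cat | lawyer | coffee
  3   | blue | fish | doctor | tea
  4   | green | bird | teacher | milk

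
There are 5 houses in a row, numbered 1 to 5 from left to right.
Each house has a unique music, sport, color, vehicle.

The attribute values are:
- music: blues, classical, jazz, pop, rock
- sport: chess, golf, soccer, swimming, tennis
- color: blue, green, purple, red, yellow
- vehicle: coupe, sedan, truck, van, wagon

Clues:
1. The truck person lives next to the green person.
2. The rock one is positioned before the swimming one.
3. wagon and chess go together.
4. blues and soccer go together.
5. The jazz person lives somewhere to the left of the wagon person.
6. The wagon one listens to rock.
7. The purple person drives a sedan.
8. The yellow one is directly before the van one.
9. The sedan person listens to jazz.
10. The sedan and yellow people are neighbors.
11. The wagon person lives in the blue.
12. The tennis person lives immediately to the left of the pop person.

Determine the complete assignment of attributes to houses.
Solution:

House | Music | Sport | Color | Vehicle
---------------------------------------
  1   | jazz | tennis | purple | sedan
  2   | pop | golf | yellow | truck
  3   | blues | soccer | green | van
  4   | rock | chess | blue | wagon
  5   | classical | swimming | red | coupe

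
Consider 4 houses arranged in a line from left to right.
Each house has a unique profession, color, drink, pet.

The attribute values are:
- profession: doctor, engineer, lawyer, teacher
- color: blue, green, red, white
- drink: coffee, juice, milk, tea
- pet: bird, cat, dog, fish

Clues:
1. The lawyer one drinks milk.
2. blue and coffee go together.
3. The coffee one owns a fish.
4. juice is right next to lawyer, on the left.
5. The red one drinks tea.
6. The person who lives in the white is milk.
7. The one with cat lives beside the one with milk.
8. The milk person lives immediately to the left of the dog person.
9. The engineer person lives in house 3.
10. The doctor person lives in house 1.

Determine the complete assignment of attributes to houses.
Solution:

House | Profession | Color | Drink | Pet
----------------------------------------
  1   | doctor | green | juice | cat
  2   | lawyer | white | milk | bird
  3   | engineer | red | tea | dog
  4   | teacher | blue | coffee | fish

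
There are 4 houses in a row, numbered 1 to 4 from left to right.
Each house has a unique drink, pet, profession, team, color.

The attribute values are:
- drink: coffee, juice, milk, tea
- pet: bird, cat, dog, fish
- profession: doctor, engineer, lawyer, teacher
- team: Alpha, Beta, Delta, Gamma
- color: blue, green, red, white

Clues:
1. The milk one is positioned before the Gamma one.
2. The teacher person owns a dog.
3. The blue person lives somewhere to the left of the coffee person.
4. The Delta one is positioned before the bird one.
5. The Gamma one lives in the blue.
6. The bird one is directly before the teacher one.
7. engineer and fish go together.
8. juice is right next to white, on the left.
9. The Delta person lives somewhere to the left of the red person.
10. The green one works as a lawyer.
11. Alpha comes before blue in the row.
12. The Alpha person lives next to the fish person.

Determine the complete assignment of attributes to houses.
Solution:

House | Drink | Pet | Profession | Team | Color
-----------------------------------------------
  1   | juice | cat | lawyer | Alpha | green
  2   | milk | fish | engineer | Delta | white
  3   | tea | bird | doctor | Gamma | blue
  4   | coffee | dog | teacher | Beta | red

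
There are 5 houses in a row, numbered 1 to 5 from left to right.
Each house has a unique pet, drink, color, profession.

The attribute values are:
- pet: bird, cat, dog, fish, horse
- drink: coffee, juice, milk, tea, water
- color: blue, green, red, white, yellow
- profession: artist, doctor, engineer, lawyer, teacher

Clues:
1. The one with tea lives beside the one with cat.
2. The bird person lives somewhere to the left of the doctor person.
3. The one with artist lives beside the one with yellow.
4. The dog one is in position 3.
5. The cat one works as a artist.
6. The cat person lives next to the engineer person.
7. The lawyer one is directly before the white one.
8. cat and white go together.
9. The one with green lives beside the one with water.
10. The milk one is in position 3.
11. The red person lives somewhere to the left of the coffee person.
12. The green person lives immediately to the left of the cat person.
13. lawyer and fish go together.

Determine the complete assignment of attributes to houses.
Solution:

House | Pet | Drink | Color | Profession
----------------------------------------
  1   | fish | tea | green | lawyer
  2   | cat | water | white | artist
  3   | dog | milk | yellow | engineer
  4   | bird | juice | red | teacher
  5   | horse | coffee | blue | doctor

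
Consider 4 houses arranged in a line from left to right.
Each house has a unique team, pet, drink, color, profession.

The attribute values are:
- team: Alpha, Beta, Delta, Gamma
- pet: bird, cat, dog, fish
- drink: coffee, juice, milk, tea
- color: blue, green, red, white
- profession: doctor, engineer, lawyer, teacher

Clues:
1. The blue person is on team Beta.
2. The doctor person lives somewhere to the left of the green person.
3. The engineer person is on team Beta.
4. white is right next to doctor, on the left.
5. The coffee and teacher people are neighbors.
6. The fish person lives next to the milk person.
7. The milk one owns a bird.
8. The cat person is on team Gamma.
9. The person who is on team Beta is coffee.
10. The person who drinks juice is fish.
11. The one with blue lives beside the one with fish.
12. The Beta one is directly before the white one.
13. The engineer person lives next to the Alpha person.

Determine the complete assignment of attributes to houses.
Solution:

House | Team | Pet | Drink | Color | Profession
-----------------------------------------------
  1   | Beta | dog | coffee | blue | engineer
  2   | Alpha | fish | juice | white | teacher
  3   | Delta | bird | milk | red | doctor
  4   | Gamma | cat | tea | green | lawyer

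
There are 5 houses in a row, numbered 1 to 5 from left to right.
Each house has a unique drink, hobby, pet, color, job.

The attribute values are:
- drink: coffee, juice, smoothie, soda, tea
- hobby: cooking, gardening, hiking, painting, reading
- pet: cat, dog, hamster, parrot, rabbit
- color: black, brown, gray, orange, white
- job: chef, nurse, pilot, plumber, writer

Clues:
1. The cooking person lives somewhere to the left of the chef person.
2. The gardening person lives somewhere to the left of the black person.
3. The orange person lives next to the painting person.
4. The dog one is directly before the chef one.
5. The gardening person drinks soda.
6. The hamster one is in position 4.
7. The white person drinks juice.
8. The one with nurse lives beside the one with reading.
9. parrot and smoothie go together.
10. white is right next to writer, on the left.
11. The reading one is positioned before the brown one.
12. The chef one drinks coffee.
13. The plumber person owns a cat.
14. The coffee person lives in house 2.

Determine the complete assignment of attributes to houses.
Solution:

House | Drink | Hobby | Pet | Color | Job
-----------------------------------------
  1   | tea | cooking | dog | gray | nurse
  2   | coffee | reading | rabbit | orange | chef
  3   | juice | painting | cat | white | plumber
  4   | soda | gardening | hamster | brown | writer
  5   | smoothie | hiking | parrot | black | pilot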